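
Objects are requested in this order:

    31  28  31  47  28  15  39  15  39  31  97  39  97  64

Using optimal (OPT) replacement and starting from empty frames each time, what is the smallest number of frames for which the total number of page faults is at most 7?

3

f=1: 14 faults
f=2: 8 faults
f=3: 7 faults
f=4: 7 faults
f=5: 7 faults
f=6: 7 faults
f=7: 7 faults
Smallest f with faults ≤ 7 is 3.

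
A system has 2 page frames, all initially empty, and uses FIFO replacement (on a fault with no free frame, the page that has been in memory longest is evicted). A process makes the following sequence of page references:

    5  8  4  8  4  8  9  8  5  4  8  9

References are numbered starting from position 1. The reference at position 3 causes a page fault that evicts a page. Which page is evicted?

pos 1: 5: fault, frames {5}
pos 2: 8: fault, frames {5,8}
pos 3: 4: fault, evict 5, frames {8,4}
At position 3, page 5 is evicted.

5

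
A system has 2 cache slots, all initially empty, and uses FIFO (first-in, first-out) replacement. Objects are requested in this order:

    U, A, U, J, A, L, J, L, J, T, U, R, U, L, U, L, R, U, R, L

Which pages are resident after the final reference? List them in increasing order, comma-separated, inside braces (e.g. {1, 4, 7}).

{L, R}

U → fault, frames [U]
A → fault, frames [U, A]
U → hit
J → fault, evict U, frames [A, J]
A → hit
L → fault, evict A, frames [J, L]
J → hit
L → hit
J → hit
T → fault, evict J, frames [L, T]
U → fault, evict L, frames [T, U]
R → fault, evict T, frames [U, R]
U → hit
L → fault, evict U, frames [R, L]
U → fault, evict R, frames [L, U]
L → hit
R → fault, evict L, frames [U, R]
U → hit
R → hit
L → fault, evict U, frames [R, L]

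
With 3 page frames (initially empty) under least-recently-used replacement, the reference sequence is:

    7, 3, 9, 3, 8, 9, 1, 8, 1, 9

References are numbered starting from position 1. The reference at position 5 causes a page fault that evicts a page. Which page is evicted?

pos 1: 7 → miss, frames (7)
pos 2: 3 → miss, frames (7 3)
pos 3: 9 → miss, frames (7 3 9)
pos 4: 3 → hit
pos 5: 8 → miss, evict 7, frames (9 3 8)
At position 5, page 7 is evicted.

7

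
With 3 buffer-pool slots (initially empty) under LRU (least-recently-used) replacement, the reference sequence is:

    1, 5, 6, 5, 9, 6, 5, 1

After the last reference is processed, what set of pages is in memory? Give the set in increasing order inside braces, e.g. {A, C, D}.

1 -> fault, frames {1}
5 -> fault, frames {1,5}
6 -> fault, frames {1,5,6}
5 -> hit
9 -> fault, evict 1, frames {6,5,9}
6 -> hit
5 -> hit
1 -> fault, evict 9, frames {6,5,1}

{1, 5, 6}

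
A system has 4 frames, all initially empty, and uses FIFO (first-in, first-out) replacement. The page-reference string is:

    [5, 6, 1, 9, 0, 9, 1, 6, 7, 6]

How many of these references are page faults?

5: miss, frames [5]
6: miss, frames [5, 6]
1: miss, frames [5, 6, 1]
9: miss, frames [5, 6, 1, 9]
0: miss, evict 5, frames [6, 1, 9, 0]
9: hit
1: hit
6: hit
7: miss, evict 6, frames [1, 9, 0, 7]
6: miss, evict 1, frames [9, 0, 7, 6]
Page faults: 7.

7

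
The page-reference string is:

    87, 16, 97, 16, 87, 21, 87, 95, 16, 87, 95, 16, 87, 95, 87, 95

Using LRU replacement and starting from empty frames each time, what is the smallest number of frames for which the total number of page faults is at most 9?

3

f=1: 16 faults
f=2: 12 faults
f=3: 6 faults
f=4: 5 faults
f=5: 5 faults
Smallest f with faults ≤ 9 is 3.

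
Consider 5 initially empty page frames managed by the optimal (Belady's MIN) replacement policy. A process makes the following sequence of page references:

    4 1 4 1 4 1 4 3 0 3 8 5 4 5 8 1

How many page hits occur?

10

4 -> miss, frames {4}
1 -> miss, frames {4,1}
4 -> hit
1 -> hit
4 -> hit
1 -> hit
4 -> hit
3 -> miss, frames {4,1,3}
0 -> miss, frames {4,1,3,0}
3 -> hit
8 -> miss, frames {4,1,3,0,8}
5 -> miss, evict 0, frames {4,1,3,8,5}
4 -> hit
5 -> hit
8 -> hit
1 -> hit
Hits: 10.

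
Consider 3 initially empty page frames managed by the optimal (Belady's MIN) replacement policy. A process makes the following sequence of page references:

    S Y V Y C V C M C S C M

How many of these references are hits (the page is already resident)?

7

S: fault, frames [S]
Y: fault, frames [S, Y]
V: fault, frames [S, Y, V]
Y: hit
C: fault, evict Y, frames [S, V, C]
V: hit
C: hit
M: fault, evict V, frames [S, C, M]
C: hit
S: hit
C: hit
M: hit
Hits: 7.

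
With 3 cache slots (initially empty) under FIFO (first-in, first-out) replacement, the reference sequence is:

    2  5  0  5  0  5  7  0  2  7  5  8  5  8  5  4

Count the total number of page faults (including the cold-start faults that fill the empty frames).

8

2 → fault, frames (2)
5 → fault, frames (2 5)
0 → fault, frames (2 5 0)
5 → hit
0 → hit
5 → hit
7 → fault, evict 2, frames (5 0 7)
0 → hit
2 → fault, evict 5, frames (0 7 2)
7 → hit
5 → fault, evict 0, frames (7 2 5)
8 → fault, evict 7, frames (2 5 8)
5 → hit
8 → hit
5 → hit
4 → fault, evict 2, frames (5 8 4)
Page faults: 8.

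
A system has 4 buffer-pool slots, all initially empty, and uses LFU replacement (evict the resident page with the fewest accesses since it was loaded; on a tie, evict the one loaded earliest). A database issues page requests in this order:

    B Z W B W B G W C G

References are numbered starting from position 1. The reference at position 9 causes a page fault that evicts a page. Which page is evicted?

pos 1: B: fault, frames {B}
pos 2: Z: fault, frames {B,Z}
pos 3: W: fault, frames {B,Z,W}
pos 4: B: hit
pos 5: W: hit
pos 6: B: hit
pos 7: G: fault, frames {B,Z,W,G}
pos 8: W: hit
pos 9: C: fault, evict Z, frames {B,W,G,C}
At position 9, page Z is evicted.

Z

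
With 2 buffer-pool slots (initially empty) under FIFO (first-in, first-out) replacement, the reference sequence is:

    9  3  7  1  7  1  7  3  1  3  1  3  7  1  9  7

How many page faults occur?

9

9: miss, frames [9]
3: miss, frames [9, 3]
7: miss, evict 9, frames [3, 7]
1: miss, evict 3, frames [7, 1]
7: hit
1: hit
7: hit
3: miss, evict 7, frames [1, 3]
1: hit
3: hit
1: hit
3: hit
7: miss, evict 1, frames [3, 7]
1: miss, evict 3, frames [7, 1]
9: miss, evict 7, frames [1, 9]
7: miss, evict 1, frames [9, 7]
Page faults: 9.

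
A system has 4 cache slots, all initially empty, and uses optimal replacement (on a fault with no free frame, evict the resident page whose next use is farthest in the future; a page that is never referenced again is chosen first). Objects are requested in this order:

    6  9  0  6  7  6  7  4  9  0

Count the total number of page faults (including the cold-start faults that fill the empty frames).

5

6: fault, frames {6}
9: fault, frames {6,9}
0: fault, frames {6,9,0}
6: hit
7: fault, frames {6,9,0,7}
6: hit
7: hit
4: fault, evict 7, frames {6,9,0,4}
9: hit
0: hit
Page faults: 5.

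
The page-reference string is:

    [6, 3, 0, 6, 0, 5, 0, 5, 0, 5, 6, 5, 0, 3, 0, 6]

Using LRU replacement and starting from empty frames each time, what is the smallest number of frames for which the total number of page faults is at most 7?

3

f=1: 16 faults
f=2: 9 faults
f=3: 6 faults
f=4: 4 faults
Smallest f with faults ≤ 7 is 3.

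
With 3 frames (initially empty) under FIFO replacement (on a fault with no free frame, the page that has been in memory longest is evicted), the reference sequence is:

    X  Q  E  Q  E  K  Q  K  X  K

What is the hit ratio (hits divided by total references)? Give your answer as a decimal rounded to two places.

0.50

X -> miss, frames {X}
Q -> miss, frames {X,Q}
E -> miss, frames {X,Q,E}
Q -> hit
E -> hit
K -> miss, evict X, frames {Q,E,K}
Q -> hit
K -> hit
X -> miss, evict Q, frames {E,K,X}
K -> hit
Hits: 5 of 10 references → 5/10 = 0.5000.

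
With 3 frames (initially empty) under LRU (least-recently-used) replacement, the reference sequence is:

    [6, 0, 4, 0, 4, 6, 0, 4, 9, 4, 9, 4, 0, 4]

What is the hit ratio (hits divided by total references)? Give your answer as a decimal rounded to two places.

0.71

6 -> miss, frames (6)
0 -> miss, frames (6 0)
4 -> miss, frames (6 0 4)
0 -> hit
4 -> hit
6 -> hit
0 -> hit
4 -> hit
9 -> miss, evict 6, frames (0 4 9)
4 -> hit
9 -> hit
4 -> hit
0 -> hit
4 -> hit
Hits: 10 of 14 references → 10/14 = 0.7143.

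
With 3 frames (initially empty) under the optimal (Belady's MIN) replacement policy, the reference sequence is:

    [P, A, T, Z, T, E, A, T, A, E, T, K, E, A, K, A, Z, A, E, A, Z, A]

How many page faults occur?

7

P: fault, frames (P)
A: fault, frames (P A)
T: fault, frames (P A T)
Z: fault, evict P, frames (A T Z)
T: hit
E: fault, evict Z, frames (A T E)
A: hit
T: hit
A: hit
E: hit
T: hit
K: fault, evict T, frames (A E K)
E: hit
A: hit
K: hit
A: hit
Z: fault, evict K, frames (A E Z)
A: hit
E: hit
A: hit
Z: hit
A: hit
Page faults: 7.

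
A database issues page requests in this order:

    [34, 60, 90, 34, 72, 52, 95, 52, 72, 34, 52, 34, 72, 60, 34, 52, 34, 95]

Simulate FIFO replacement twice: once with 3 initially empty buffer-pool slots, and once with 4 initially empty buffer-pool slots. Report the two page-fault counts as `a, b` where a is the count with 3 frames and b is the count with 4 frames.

3 frames: F F F . F F F . . F . . F F . F F F → 12 faults.
4 frames: F F F . F F F . . F . . . F . . . . → 8 faults.
8 < 12: adding a frame reduced faults, as is typical.

12, 8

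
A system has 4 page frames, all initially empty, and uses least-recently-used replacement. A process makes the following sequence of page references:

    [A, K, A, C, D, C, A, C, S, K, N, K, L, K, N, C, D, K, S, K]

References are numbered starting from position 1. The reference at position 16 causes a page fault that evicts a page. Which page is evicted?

S

pos 1: A -> fault, frames {A}
pos 2: K -> fault, frames {A,K}
pos 3: A -> hit
pos 4: C -> fault, frames {K,A,C}
pos 5: D -> fault, frames {K,A,C,D}
pos 6: C -> hit
pos 7: A -> hit
pos 8: C -> hit
pos 9: S -> fault, evict K, frames {D,A,C,S}
pos 10: K -> fault, evict D, frames {A,C,S,K}
pos 11: N -> fault, evict A, frames {C,S,K,N}
pos 12: K -> hit
pos 13: L -> fault, evict C, frames {S,N,K,L}
pos 14: K -> hit
pos 15: N -> hit
pos 16: C -> fault, evict S, frames {L,K,N,C}
At position 16, page S is evicted.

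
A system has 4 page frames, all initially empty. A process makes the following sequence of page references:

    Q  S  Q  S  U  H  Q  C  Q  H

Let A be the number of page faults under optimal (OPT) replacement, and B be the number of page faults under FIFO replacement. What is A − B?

Under OPT: F F . . F F . F . . → 5 faults.
Under FIFO: F F . . F F . F F . → 6 faults.
A − B = 5 − 6 = -1.

-1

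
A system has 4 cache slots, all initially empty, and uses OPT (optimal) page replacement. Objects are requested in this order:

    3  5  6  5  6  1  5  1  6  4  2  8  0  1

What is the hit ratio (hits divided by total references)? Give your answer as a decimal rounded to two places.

0.43

3 -> fault, frames {3}
5 -> fault, frames {3,5}
6 -> fault, frames {3,5,6}
5 -> hit
6 -> hit
1 -> fault, frames {3,5,6,1}
5 -> hit
1 -> hit
6 -> hit
4 -> fault, evict 6, frames {3,5,1,4}
2 -> fault, evict 4, frames {3,5,1,2}
8 -> fault, evict 2, frames {3,5,1,8}
0 -> fault, evict 8, frames {3,5,1,0}
1 -> hit
Hits: 6 of 14 references → 6/14 = 0.4286.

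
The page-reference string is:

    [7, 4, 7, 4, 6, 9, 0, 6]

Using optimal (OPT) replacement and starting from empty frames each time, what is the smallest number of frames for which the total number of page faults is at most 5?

2

f=1: 8 faults
f=2: 5 faults
f=3: 5 faults
f=4: 5 faults
f=5: 5 faults
Smallest f with faults ≤ 5 is 2.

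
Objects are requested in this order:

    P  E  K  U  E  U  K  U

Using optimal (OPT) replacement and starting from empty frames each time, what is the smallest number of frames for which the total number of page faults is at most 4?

3

f=1: 8 faults
f=2: 5 faults
f=3: 4 faults
f=4: 4 faults
Smallest f with faults ≤ 4 is 3.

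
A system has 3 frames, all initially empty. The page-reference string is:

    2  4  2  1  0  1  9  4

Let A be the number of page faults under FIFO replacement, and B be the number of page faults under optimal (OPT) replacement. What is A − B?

Under FIFO: F F . F F . F F → 6 faults.
Under OPT: F F . F F . F . → 5 faults.
A − B = 6 − 5 = 1.

1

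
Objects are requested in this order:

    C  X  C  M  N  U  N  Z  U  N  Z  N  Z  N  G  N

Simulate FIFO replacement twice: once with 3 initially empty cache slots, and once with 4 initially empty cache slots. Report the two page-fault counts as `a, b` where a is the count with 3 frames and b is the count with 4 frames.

3 frames: F F . F F F . F . . . . . . F F → 8 faults.
4 frames: F F . F F F . F . . . . . . F . → 7 faults.
7 < 8: adding a frame reduced faults, as is typical.

8, 7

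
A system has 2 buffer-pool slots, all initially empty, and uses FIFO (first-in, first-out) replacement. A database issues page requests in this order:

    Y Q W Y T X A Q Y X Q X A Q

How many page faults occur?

12

Y: miss, frames (Y)
Q: miss, frames (Y Q)
W: miss, evict Y, frames (Q W)
Y: miss, evict Q, frames (W Y)
T: miss, evict W, frames (Y T)
X: miss, evict Y, frames (T X)
A: miss, evict T, frames (X A)
Q: miss, evict X, frames (A Q)
Y: miss, evict A, frames (Q Y)
X: miss, evict Q, frames (Y X)
Q: miss, evict Y, frames (X Q)
X: hit
A: miss, evict X, frames (Q A)
Q: hit
Page faults: 12.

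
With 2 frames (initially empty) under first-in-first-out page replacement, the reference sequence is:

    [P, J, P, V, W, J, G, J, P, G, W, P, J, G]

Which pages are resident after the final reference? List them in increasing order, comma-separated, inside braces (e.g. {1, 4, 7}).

P -> fault, frames [P]
J -> fault, frames [P, J]
P -> hit
V -> fault, evict P, frames [J, V]
W -> fault, evict J, frames [V, W]
J -> fault, evict V, frames [W, J]
G -> fault, evict W, frames [J, G]
J -> hit
P -> fault, evict J, frames [G, P]
G -> hit
W -> fault, evict G, frames [P, W]
P -> hit
J -> fault, evict P, frames [W, J]
G -> fault, evict W, frames [J, G]

{G, J}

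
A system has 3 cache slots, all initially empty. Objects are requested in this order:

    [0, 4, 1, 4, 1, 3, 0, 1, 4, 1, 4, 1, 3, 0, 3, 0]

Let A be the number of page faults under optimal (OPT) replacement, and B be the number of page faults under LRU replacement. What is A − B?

-2

Under OPT: F F F . . F . . F . . . . F . . → 6 faults.
Under LRU: F F F . . F F . F . . . F F . . → 8 faults.
A − B = 6 − 8 = -2.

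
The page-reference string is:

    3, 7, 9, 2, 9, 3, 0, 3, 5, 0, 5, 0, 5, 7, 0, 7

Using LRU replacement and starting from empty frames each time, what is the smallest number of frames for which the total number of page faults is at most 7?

4

f=1: 16 faults
f=2: 10 faults
f=3: 8 faults
f=4: 7 faults
f=5: 7 faults
f=6: 6 faults
Smallest f with faults ≤ 7 is 4.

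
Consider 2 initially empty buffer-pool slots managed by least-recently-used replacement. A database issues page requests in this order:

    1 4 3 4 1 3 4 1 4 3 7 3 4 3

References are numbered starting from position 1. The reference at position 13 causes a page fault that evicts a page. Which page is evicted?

7

pos 1: 1 → fault, frames {1}
pos 2: 4 → fault, frames {1,4}
pos 3: 3 → fault, evict 1, frames {4,3}
pos 4: 4 → hit
pos 5: 1 → fault, evict 3, frames {4,1}
pos 6: 3 → fault, evict 4, frames {1,3}
pos 7: 4 → fault, evict 1, frames {3,4}
pos 8: 1 → fault, evict 3, frames {4,1}
pos 9: 4 → hit
pos 10: 3 → fault, evict 1, frames {4,3}
pos 11: 7 → fault, evict 4, frames {3,7}
pos 12: 3 → hit
pos 13: 4 → fault, evict 7, frames {3,4}
At position 13, page 7 is evicted.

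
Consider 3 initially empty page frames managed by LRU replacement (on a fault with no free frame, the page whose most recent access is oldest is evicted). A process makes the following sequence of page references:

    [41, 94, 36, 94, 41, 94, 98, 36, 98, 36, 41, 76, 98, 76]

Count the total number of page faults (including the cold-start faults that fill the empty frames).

8

41: miss, frames (41)
94: miss, frames (41 94)
36: miss, frames (41 94 36)
94: hit
41: hit
94: hit
98: miss, evict 36, frames (41 94 98)
36: miss, evict 41, frames (94 98 36)
98: hit
36: hit
41: miss, evict 94, frames (98 36 41)
76: miss, evict 98, frames (36 41 76)
98: miss, evict 36, frames (41 76 98)
76: hit
Page faults: 8.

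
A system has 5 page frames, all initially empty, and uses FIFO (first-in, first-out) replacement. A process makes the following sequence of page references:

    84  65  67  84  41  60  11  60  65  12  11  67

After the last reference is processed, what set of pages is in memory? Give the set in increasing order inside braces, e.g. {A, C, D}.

84 → miss, frames [84]
65 → miss, frames [84, 65]
67 → miss, frames [84, 65, 67]
84 → hit
41 → miss, frames [84, 65, 67, 41]
60 → miss, frames [84, 65, 67, 41, 60]
11 → miss, evict 84, frames [65, 67, 41, 60, 11]
60 → hit
65 → hit
12 → miss, evict 65, frames [67, 41, 60, 11, 12]
11 → hit
67 → hit

{11, 12, 41, 60, 67}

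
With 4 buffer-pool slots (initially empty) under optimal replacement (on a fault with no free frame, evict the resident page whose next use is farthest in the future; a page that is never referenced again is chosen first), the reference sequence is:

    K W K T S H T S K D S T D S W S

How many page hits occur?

9

K: fault, frames (K)
W: fault, frames (K W)
K: hit
T: fault, frames (K W T)
S: fault, frames (K W T S)
H: fault, evict W, frames (K T S H)
T: hit
S: hit
K: hit
D: fault, evict H, frames (K T S D)
S: hit
T: hit
D: hit
S: hit
W: fault, evict D, frames (K T S W)
S: hit
Hits: 9.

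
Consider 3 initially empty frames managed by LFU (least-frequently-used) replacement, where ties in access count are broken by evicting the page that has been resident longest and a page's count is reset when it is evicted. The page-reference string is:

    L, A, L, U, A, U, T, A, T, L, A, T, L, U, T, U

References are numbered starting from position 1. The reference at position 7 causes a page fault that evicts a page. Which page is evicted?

pos 1: L -> miss, frames {L}
pos 2: A -> miss, frames {L,A}
pos 3: L -> hit
pos 4: U -> miss, frames {L,A,U}
pos 5: A -> hit
pos 6: U -> hit
pos 7: T -> miss, evict L, frames {A,U,T}
At position 7, page L is evicted.

L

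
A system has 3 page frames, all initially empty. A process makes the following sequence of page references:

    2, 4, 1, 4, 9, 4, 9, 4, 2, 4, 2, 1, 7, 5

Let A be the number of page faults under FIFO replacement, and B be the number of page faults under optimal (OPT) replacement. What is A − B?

Under FIFO: F F F . F . . . F F . F F F → 9 faults.
Under OPT: F F F . F . . . . . . F F F → 7 faults.
A − B = 9 − 7 = 2.

2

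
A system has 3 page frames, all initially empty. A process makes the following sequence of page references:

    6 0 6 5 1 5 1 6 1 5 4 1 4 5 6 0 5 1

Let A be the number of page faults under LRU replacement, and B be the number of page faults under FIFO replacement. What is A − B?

-1

Under LRU: F F . F F . . . . . F . . . F F . F → 8 faults.
Under FIFO: F F . F F . . F . . F . . F . F . F → 9 faults.
A − B = 8 − 9 = -1.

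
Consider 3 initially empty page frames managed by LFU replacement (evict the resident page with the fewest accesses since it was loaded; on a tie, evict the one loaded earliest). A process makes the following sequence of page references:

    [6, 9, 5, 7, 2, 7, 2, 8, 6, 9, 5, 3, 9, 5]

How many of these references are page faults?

12

6: fault, frames (6)
9: fault, frames (6 9)
5: fault, frames (6 9 5)
7: fault, evict 6, frames (9 5 7)
2: fault, evict 9, frames (5 7 2)
7: hit
2: hit
8: fault, evict 5, frames (7 2 8)
6: fault, evict 8, frames (7 2 6)
9: fault, evict 6, frames (7 2 9)
5: fault, evict 9, frames (7 2 5)
3: fault, evict 5, frames (7 2 3)
9: fault, evict 3, frames (7 2 9)
5: fault, evict 9, frames (7 2 5)
Page faults: 12.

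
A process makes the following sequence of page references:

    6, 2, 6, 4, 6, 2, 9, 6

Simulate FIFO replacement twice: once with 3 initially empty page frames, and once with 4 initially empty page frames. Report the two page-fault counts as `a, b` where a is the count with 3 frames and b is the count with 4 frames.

3 frames: F F . F . . F F → 5 faults.
4 frames: F F . F . . F . → 4 faults.
4 < 5: adding a frame reduced faults, as is typical.

5, 4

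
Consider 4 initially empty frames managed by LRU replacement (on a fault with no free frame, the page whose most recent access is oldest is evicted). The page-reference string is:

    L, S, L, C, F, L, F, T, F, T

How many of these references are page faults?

L: miss, frames (L)
S: miss, frames (L S)
L: hit
C: miss, frames (S L C)
F: miss, frames (S L C F)
L: hit
F: hit
T: miss, evict S, frames (C L F T)
F: hit
T: hit
Page faults: 5.

5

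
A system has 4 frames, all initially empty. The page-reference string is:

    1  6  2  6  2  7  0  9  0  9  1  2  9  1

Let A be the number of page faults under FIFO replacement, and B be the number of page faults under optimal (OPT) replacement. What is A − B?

2

Under FIFO: F F F . . F F F . . F F . . → 8 faults.
Under OPT: F F F . . F F F . . . . . . → 6 faults.
A − B = 8 − 6 = 2.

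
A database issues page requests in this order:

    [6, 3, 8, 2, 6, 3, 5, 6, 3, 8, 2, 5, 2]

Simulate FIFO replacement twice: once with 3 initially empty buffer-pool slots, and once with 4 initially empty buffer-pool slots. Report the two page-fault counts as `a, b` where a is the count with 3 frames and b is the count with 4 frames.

3 frames: F F F F F F F . . F F . . → 9 faults.
4 frames: F F F F . . F F F F F F . → 10 faults.
10 > 9: adding a frame increased faults — Belady's anomaly.

9, 10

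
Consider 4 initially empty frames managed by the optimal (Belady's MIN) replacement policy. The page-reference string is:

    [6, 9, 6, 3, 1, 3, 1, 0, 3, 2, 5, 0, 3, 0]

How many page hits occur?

7

6 -> fault, frames {6}
9 -> fault, frames {6,9}
6 -> hit
3 -> fault, frames {6,9,3}
1 -> fault, frames {6,9,3,1}
3 -> hit
1 -> hit
0 -> fault, evict 1, frames {6,9,3,0}
3 -> hit
2 -> fault, evict 9, frames {6,3,0,2}
5 -> fault, evict 2, frames {6,3,0,5}
0 -> hit
3 -> hit
0 -> hit
Hits: 7.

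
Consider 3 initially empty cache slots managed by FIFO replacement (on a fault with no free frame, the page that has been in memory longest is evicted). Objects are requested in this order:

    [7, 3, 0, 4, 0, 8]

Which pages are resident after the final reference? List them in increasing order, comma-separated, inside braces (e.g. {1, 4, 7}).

7 → miss, frames {7}
3 → miss, frames {7,3}
0 → miss, frames {7,3,0}
4 → miss, evict 7, frames {3,0,4}
0 → hit
8 → miss, evict 3, frames {0,4,8}

{0, 4, 8}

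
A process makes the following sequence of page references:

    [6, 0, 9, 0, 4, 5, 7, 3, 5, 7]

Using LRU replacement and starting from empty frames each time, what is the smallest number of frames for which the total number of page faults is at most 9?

2

f=1: 10 faults
f=2: 9 faults
f=3: 7 faults
f=4: 7 faults
f=5: 7 faults
f=6: 7 faults
f=7: 7 faults
Smallest f with faults ≤ 9 is 2.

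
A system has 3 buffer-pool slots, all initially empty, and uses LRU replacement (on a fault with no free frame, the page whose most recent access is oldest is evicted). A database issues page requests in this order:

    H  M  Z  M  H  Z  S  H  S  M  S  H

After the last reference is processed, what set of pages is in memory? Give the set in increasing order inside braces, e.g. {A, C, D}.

H: fault, frames [H]
M: fault, frames [H, M]
Z: fault, frames [H, M, Z]
M: hit
H: hit
Z: hit
S: fault, evict M, frames [H, Z, S]
H: hit
S: hit
M: fault, evict Z, frames [H, S, M]
S: hit
H: hit

{H, M, S}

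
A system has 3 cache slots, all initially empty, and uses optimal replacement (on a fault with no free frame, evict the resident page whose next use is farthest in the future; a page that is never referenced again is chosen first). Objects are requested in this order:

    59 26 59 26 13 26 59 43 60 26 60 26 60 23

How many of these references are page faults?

59 -> miss, frames (59)
26 -> miss, frames (59 26)
59 -> hit
26 -> hit
13 -> miss, frames (59 26 13)
26 -> hit
59 -> hit
43 -> miss, evict 13, frames (59 26 43)
60 -> miss, evict 43, frames (59 26 60)
26 -> hit
60 -> hit
26 -> hit
60 -> hit
23 -> miss, evict 60, frames (59 26 23)
Page faults: 6.

6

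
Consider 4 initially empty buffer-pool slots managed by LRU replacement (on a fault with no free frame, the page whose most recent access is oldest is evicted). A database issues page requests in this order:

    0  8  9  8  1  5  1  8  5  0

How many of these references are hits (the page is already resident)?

0 → fault, frames [0]
8 → fault, frames [0, 8]
9 → fault, frames [0, 8, 9]
8 → hit
1 → fault, frames [0, 9, 8, 1]
5 → fault, evict 0, frames [9, 8, 1, 5]
1 → hit
8 → hit
5 → hit
0 → fault, evict 9, frames [1, 8, 5, 0]
Hits: 4.

4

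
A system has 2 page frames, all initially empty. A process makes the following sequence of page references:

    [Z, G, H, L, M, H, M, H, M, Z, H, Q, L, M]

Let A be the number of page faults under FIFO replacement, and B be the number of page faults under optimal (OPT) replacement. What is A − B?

1

Under FIFO: F F F F F F . . . F . F F F → 10 faults.
Under OPT: F F F F F . . . . F . F F F → 9 faults.
A − B = 10 − 9 = 1.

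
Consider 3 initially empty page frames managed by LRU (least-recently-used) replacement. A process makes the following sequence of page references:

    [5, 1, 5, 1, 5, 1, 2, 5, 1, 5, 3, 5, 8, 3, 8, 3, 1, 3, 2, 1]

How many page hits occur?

5: fault, frames (5)
1: fault, frames (5 1)
5: hit
1: hit
5: hit
1: hit
2: fault, frames (5 1 2)
5: hit
1: hit
5: hit
3: fault, evict 2, frames (1 5 3)
5: hit
8: fault, evict 1, frames (3 5 8)
3: hit
8: hit
3: hit
1: fault, evict 5, frames (8 3 1)
3: hit
2: fault, evict 8, frames (1 3 2)
1: hit
Hits: 13.

13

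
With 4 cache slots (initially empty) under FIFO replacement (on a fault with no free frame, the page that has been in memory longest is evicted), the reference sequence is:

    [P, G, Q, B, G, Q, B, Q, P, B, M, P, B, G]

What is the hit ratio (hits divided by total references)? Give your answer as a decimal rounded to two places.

P: fault, frames (P)
G: fault, frames (P G)
Q: fault, frames (P G Q)
B: fault, frames (P G Q B)
G: hit
Q: hit
B: hit
Q: hit
P: hit
B: hit
M: fault, evict P, frames (G Q B M)
P: fault, evict G, frames (Q B M P)
B: hit
G: fault, evict Q, frames (B M P G)
Hits: 7 of 14 references → 7/14 = 0.5000.

0.50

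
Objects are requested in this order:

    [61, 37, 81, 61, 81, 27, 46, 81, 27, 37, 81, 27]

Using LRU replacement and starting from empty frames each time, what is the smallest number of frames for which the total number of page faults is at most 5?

5

f=1: 12 faults
f=2: 11 faults
f=3: 6 faults
f=4: 6 faults
f=5: 5 faults
Smallest f with faults ≤ 5 is 5.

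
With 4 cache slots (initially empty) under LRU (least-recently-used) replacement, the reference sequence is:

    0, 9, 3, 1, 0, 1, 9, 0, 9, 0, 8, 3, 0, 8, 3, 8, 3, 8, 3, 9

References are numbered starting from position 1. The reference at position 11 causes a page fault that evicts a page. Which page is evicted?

3

pos 1: 0 → miss, frames {0}
pos 2: 9 → miss, frames {0,9}
pos 3: 3 → miss, frames {0,9,3}
pos 4: 1 → miss, frames {0,9,3,1}
pos 5: 0 → hit
pos 6: 1 → hit
pos 7: 9 → hit
pos 8: 0 → hit
pos 9: 9 → hit
pos 10: 0 → hit
pos 11: 8 → miss, evict 3, frames {1,9,0,8}
At position 11, page 3 is evicted.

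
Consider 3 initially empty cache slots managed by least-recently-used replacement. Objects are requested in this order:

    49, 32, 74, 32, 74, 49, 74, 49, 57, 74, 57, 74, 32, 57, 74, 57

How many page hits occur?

49: miss, frames (49)
32: miss, frames (49 32)
74: miss, frames (49 32 74)
32: hit
74: hit
49: hit
74: hit
49: hit
57: miss, evict 32, frames (74 49 57)
74: hit
57: hit
74: hit
32: miss, evict 49, frames (57 74 32)
57: hit
74: hit
57: hit
Hits: 11.

11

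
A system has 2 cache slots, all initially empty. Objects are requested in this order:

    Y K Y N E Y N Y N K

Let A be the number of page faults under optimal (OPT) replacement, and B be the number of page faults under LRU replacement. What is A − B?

-1

Under OPT: F F . F F . F . . F → 6 faults.
Under LRU: F F . F F F F . . F → 7 faults.
A − B = 6 − 7 = -1.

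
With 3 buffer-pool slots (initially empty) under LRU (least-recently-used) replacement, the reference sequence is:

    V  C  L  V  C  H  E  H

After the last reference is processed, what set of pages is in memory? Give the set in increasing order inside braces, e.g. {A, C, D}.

{C, E, H}

V: fault, frames [V]
C: fault, frames [V, C]
L: fault, frames [V, C, L]
V: hit
C: hit
H: fault, evict L, frames [V, C, H]
E: fault, evict V, frames [C, H, E]
H: hit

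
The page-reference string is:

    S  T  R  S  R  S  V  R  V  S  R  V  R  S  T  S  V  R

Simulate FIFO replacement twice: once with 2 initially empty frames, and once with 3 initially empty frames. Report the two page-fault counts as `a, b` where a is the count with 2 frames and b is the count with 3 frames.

2 frames: F F F F . . F F . F . F F F F . F F → 13 faults.
3 frames: F F F . . . F . . F . . . . F . . F → 7 faults.
7 < 13: adding a frame reduced faults, as is typical.

13, 7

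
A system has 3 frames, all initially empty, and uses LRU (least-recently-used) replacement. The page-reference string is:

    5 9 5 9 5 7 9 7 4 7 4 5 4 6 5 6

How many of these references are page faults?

5 → miss, frames [5]
9 → miss, frames [5, 9]
5 → hit
9 → hit
5 → hit
7 → miss, frames [9, 5, 7]
9 → hit
7 → hit
4 → miss, evict 5, frames [9, 7, 4]
7 → hit
4 → hit
5 → miss, evict 9, frames [7, 4, 5]
4 → hit
6 → miss, evict 7, frames [5, 4, 6]
5 → hit
6 → hit
Page faults: 6.

6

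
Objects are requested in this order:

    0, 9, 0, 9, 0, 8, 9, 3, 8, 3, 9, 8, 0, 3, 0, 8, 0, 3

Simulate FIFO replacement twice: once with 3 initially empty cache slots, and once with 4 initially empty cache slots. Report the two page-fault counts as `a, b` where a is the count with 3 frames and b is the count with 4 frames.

5, 4

3 frames: F F . . . F . F . . . . F . . . . . → 5 faults.
4 frames: F F . . . F . F . . . . . . . . . . → 4 faults.
4 < 5: adding a frame reduced faults, as is typical.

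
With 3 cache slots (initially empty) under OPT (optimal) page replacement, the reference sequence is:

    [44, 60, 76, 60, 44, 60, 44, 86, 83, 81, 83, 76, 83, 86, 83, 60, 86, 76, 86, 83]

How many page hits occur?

44 → miss, frames {44}
60 → miss, frames {44,60}
76 → miss, frames {44,60,76}
60 → hit
44 → hit
60 → hit
44 → hit
86 → miss, evict 44, frames {60,76,86}
83 → miss, evict 60, frames {76,86,83}
81 → miss, evict 86, frames {76,83,81}
83 → hit
76 → hit
83 → hit
86 → miss, evict 81, frames {76,83,86}
83 → hit
60 → miss, evict 83, frames {76,86,60}
86 → hit
76 → hit
86 → hit
83 → miss, evict 60, frames {76,86,83}
Hits: 11.

11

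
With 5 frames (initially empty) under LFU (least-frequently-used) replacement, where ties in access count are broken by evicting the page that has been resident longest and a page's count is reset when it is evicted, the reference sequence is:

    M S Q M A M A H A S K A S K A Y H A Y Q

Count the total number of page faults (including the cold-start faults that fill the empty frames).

M -> fault, frames (M)
S -> fault, frames (M S)
Q -> fault, frames (M S Q)
M -> hit
A -> fault, frames (M S Q A)
M -> hit
A -> hit
H -> fault, frames (M S Q A H)
A -> hit
S -> hit
K -> fault, evict Q, frames (M S A H K)
A -> hit
S -> hit
K -> hit
A -> hit
Y -> fault, evict H, frames (M S A K Y)
H -> fault, evict Y, frames (M S A K H)
A -> hit
Y -> fault, evict H, frames (M S A K Y)
Q -> fault, evict Y, frames (M S A K Q)
Page faults: 10.

10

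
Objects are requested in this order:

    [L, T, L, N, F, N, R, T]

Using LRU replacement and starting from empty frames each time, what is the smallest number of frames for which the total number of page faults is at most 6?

f=1: 8 faults
f=2: 6 faults
f=3: 6 faults
f=4: 6 faults
f=5: 5 faults
Smallest f with faults ≤ 6 is 2.

2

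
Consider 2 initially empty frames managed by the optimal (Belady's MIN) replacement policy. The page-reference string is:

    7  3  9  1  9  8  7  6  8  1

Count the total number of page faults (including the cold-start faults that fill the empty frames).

7: fault, frames {7}
3: fault, frames {7,3}
9: fault, evict 3, frames {7,9}
1: fault, evict 7, frames {9,1}
9: hit
8: fault, evict 9, frames {1,8}
7: fault, evict 1, frames {8,7}
6: fault, evict 7, frames {8,6}
8: hit
1: fault, evict 6, frames {8,1}
Page faults: 8.

8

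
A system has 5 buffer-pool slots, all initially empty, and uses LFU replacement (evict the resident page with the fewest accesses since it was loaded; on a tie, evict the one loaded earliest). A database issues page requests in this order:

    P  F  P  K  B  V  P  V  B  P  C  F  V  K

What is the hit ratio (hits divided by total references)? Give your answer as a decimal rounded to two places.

P -> fault, frames (P)
F -> fault, frames (P F)
P -> hit
K -> fault, frames (P F K)
B -> fault, frames (P F K B)
V -> fault, frames (P F K B V)
P -> hit
V -> hit
B -> hit
P -> hit
C -> fault, evict F, frames (P K B V C)
F -> fault, evict K, frames (P B V C F)
V -> hit
K -> fault, evict C, frames (P B V F K)
Hits: 6 of 14 references → 6/14 = 0.4286.

0.43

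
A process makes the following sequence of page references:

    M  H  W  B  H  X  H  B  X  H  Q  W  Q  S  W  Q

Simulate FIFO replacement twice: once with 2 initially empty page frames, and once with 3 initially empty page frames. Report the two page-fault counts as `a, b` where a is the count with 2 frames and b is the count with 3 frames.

12, 9

2 frames: F F F F F F . F . F F F . F . F → 12 faults.
3 frames: F F F F . F F . . . F F . F . . → 9 faults.
9 < 12: adding a frame reduced faults, as is typical.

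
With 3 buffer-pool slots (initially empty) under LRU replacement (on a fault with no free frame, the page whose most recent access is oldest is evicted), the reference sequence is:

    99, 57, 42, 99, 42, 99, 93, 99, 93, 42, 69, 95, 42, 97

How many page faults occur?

99 -> fault, frames {99}
57 -> fault, frames {99,57}
42 -> fault, frames {99,57,42}
99 -> hit
42 -> hit
99 -> hit
93 -> fault, evict 57, frames {42,99,93}
99 -> hit
93 -> hit
42 -> hit
69 -> fault, evict 99, frames {93,42,69}
95 -> fault, evict 93, frames {42,69,95}
42 -> hit
97 -> fault, evict 69, frames {95,42,97}
Page faults: 7.

7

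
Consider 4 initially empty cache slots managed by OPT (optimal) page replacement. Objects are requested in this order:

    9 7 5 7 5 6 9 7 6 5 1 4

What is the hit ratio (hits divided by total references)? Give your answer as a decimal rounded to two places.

9 → miss, frames (9)
7 → miss, frames (9 7)
5 → miss, frames (9 7 5)
7 → hit
5 → hit
6 → miss, frames (9 7 5 6)
9 → hit
7 → hit
6 → hit
5 → hit
1 → miss, evict 6, frames (9 7 5 1)
4 → miss, evict 1, frames (9 7 5 4)
Hits: 6 of 12 references → 6/12 = 0.5000.

0.50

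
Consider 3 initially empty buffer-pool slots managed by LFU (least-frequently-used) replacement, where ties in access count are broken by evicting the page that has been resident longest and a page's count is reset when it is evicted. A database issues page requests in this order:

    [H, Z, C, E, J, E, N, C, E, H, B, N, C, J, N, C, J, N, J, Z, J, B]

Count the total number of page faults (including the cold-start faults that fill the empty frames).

H: miss, frames (H)
Z: miss, frames (H Z)
C: miss, frames (H Z C)
E: miss, evict H, frames (Z C E)
J: miss, evict Z, frames (C E J)
E: hit
N: miss, evict C, frames (E J N)
C: miss, evict J, frames (E N C)
E: hit
H: miss, evict N, frames (E C H)
B: miss, evict C, frames (E H B)
N: miss, evict H, frames (E B N)
C: miss, evict B, frames (E N C)
J: miss, evict N, frames (E C J)
N: miss, evict C, frames (E J N)
C: miss, evict J, frames (E N C)
J: miss, evict N, frames (E C J)
N: miss, evict C, frames (E J N)
J: hit
Z: miss, evict N, frames (E J Z)
J: hit
B: miss, evict Z, frames (E J B)
Page faults: 18.

18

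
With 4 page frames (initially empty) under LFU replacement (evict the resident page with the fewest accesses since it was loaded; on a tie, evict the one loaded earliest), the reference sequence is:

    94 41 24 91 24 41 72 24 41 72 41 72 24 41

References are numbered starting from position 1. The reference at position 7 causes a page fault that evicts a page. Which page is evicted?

pos 1: 94: fault, frames [94]
pos 2: 41: fault, frames [94, 41]
pos 3: 24: fault, frames [94, 41, 24]
pos 4: 91: fault, frames [94, 41, 24, 91]
pos 5: 24: hit
pos 6: 41: hit
pos 7: 72: fault, evict 94, frames [41, 24, 91, 72]
At position 7, page 94 is evicted.

94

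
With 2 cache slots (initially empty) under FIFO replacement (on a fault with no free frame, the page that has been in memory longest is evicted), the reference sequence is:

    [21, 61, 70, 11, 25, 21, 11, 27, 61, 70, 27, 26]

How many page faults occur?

12

21 -> miss, frames {21}
61 -> miss, frames {21,61}
70 -> miss, evict 21, frames {61,70}
11 -> miss, evict 61, frames {70,11}
25 -> miss, evict 70, frames {11,25}
21 -> miss, evict 11, frames {25,21}
11 -> miss, evict 25, frames {21,11}
27 -> miss, evict 21, frames {11,27}
61 -> miss, evict 11, frames {27,61}
70 -> miss, evict 27, frames {61,70}
27 -> miss, evict 61, frames {70,27}
26 -> miss, evict 70, frames {27,26}
Page faults: 12.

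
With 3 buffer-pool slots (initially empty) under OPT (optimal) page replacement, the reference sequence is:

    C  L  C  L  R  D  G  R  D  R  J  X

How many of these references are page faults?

7

C → fault, frames {C}
L → fault, frames {C,L}
C → hit
L → hit
R → fault, frames {C,L,R}
D → fault, evict L, frames {C,R,D}
G → fault, evict C, frames {R,D,G}
R → hit
D → hit
R → hit
J → fault, evict G, frames {R,D,J}
X → fault, evict J, frames {R,D,X}
Page faults: 7.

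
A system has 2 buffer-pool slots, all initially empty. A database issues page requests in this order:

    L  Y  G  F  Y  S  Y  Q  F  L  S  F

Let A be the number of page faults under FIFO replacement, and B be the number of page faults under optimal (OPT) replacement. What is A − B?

2

Under FIFO: F F F F F F . F F F F F → 11 faults.
Under OPT: F F F F . F . F F F . F → 9 faults.
A − B = 11 − 9 = 2.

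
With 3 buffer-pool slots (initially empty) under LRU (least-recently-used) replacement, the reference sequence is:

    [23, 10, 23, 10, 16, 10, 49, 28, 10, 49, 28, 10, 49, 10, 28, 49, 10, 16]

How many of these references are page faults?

23 -> fault, frames (23)
10 -> fault, frames (23 10)
23 -> hit
10 -> hit
16 -> fault, frames (23 10 16)
10 -> hit
49 -> fault, evict 23, frames (16 10 49)
28 -> fault, evict 16, frames (10 49 28)
10 -> hit
49 -> hit
28 -> hit
10 -> hit
49 -> hit
10 -> hit
28 -> hit
49 -> hit
10 -> hit
16 -> fault, evict 28, frames (49 10 16)
Page faults: 6.

6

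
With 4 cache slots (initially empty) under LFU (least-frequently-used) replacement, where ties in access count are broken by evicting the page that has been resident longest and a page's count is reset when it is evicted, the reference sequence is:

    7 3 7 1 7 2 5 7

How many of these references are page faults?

7 → miss, frames {7}
3 → miss, frames {7,3}
7 → hit
1 → miss, frames {7,3,1}
7 → hit
2 → miss, frames {7,3,1,2}
5 → miss, evict 3, frames {7,1,2,5}
7 → hit
Page faults: 5.

5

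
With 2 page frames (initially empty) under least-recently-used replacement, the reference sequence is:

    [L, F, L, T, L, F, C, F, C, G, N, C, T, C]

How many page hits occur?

5

L: miss, frames [L]
F: miss, frames [L, F]
L: hit
T: miss, evict F, frames [L, T]
L: hit
F: miss, evict T, frames [L, F]
C: miss, evict L, frames [F, C]
F: hit
C: hit
G: miss, evict F, frames [C, G]
N: miss, evict C, frames [G, N]
C: miss, evict G, frames [N, C]
T: miss, evict N, frames [C, T]
C: hit
Hits: 5.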